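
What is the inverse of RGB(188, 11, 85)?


Invert: (255-R, 255-G, 255-B)
R: 255-188 = 67
G: 255-11 = 244
B: 255-85 = 170
= RGB(67, 244, 170)


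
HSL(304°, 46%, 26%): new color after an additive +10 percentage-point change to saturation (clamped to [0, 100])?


Original S = 46%
Adjustment = +10 percentage points
New S = 46 + (10) = 56
Clamp to [0, 100] → 56
= HSL(304°, 56%, 26%)


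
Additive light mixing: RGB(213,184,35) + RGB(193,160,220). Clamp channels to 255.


Additive: each channel = min(255, C₁+C₂)
R: 213+193 = 406 → 255
G: 184+160 = 344 → 255
B: 35+220 = 255 → 255
= RGB(255, 255, 255)


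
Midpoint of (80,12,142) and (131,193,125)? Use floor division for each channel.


Midpoint: each channel = ⌊(C₁+C₂)/2⌋
R: ⌊(80+131)/2⌋ = 105
G: ⌊(12+193)/2⌋ = 102
B: ⌊(142+125)/2⌋ = 133
= RGB(105, 102, 133)


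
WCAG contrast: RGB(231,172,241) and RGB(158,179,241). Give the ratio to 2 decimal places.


Linearize each sRGB channel c=v/255: c/12.92 if c ≤ 0.04045 else ((c+0.055)/1.055)^2.4
L = 0.2126×R_lin + 0.7152×G_lin + 0.0722×B_lin
Color 1 (231,172,241):
  R=231: 231/255≈0.9059 > 0.04045 → ((0.9059+0.055)/1.055)^2.4 ≈ 0.79910
  G=172: 172/255≈0.6745 > 0.04045 → ((0.6745+0.055)/1.055)^2.4 ≈ 0.41254
  B=241: 241/255≈0.9451 > 0.04045 → ((0.9451+0.055)/1.055)^2.4 ≈ 0.87962
  L1 = 0.2126×0.79910 + 0.7152×0.41254 + 0.0722×0.87962 ≈ 0.52845
Color 2 (158,179,241):
  R=158: 158/255≈0.6196 > 0.04045 → ((0.6196+0.055)/1.055)^2.4 ≈ 0.34191
  G=179: 179/255≈0.7020 > 0.04045 → ((0.7020+0.055)/1.055)^2.4 ≈ 0.45079
  B=241: 241/255≈0.9451 > 0.04045 → ((0.9451+0.055)/1.055)^2.4 ≈ 0.87962
  L2 = 0.2126×0.34191 + 0.7152×0.45079 + 0.0722×0.87962 ≈ 0.45860
Lighter = 0.52845, Darker = 0.45860
Ratio = (L_lighter + 0.05) / (L_darker + 0.05)
Ratio = (0.52845 + 0.05) / (0.45860 + 0.05) = 0.57845 / 0.50860 ≈ 1.1373
Ratio ≈ 1.14:1


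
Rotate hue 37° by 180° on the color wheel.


New hue = (H + rotation) mod 360
New hue = (37 + 180) mod 360
= 217 mod 360
= 217°


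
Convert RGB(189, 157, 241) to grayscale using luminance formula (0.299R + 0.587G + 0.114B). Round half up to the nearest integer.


Gray = 0.299×R + 0.587×G + 0.114×B
Gray = 0.299×189 + 0.587×157 + 0.114×241
Gray = 56.511 + 92.159 + 27.474
Gray = 176.144 → round half up → 176
Gray = 176


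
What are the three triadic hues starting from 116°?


Triadic: equally spaced at 120° intervals
H1 = 116°
H2 = (116 + 120) mod 360 = 236°
H3 = (116 + 240) mod 360 = 356°
Triadic = 116°, 236°, 356°


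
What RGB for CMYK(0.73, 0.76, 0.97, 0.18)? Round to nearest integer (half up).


R = 255 × (1-C) × (1-K) = 255 × 0.27 × 0.82 = 56.457 → 56
G = 255 × (1-M) × (1-K) = 255 × 0.24 × 0.82 = 50.184 → 50
B = 255 × (1-Y) × (1-K) = 255 × 0.03 × 0.82 = 6.273 → 6
= RGB(56, 50, 6)


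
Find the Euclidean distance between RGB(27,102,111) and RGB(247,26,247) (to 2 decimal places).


d = √[(R₁-R₂)² + (G₁-G₂)² + (B₁-B₂)²]
d = √[(27-247)² + (102-26)² + (111-247)²]
d = √[48400 + 5776 + 18496]
d = √72672
d ≈ 269.58


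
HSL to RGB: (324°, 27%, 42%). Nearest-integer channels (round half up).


H=324°, S=0.27, L=0.42
C = (1-|2L-1|)×S = (1-|-0.16|)×0.27 = 0.2268
H' = H/60 = 324/60 ≈ 5.4000; X = C×(1-|H' mod 2 - 1|) = 0.13608
m = L - C/2 = 0.42 - 0.1134 = 0.3066
Sector ⌊H'⌋ = 5 → (R',G',B') = (0.2268, 0.0, 0.13608)
RGB = ((R'+m)×255, (G'+m)×255, (B'+m)×255) = (136.017, 78.183, 112.8834)
Round half up → RGB(136, 78, 113)


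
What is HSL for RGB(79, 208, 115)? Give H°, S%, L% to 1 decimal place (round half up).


Normalize: R'=79/255≈0.3098, G'=208/255≈0.8157, B'=115/255≈0.4510
Max=208/255, Min=79/255, Δ=Max-Min=129/255
L = (Max+Min)/2 = (208+79)/510 = 287/510 = 0.56274… → L = 56.3%
L > 0.5 → S = Δ/(2-Max-Min) = 129/(510-208-79) = 129/223 = 0.57847… → S = 57.8%
(the 1/255 factors cancel in S and H, so raw channel differences can be used)
Max is G' → H = 60 × ((B-R)/Δ + 2) = 60 × ((115-79)/129 + 2)
  36/129 + 2 = 0.2790… + 2 = 2.2790…
  H = 60 × 2.2790… = 136.744…° → H = 136.7°
= HSL(136.7°, 57.8%, 56.3%)


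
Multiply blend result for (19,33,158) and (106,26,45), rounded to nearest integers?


Multiply: C = A×B/255, rounded to nearest integer
R: 19×106/255 = 2014/255 ≈ 7.898 → 8
G: 33×26/255 = 858/255 ≈ 3.365 → 3
B: 158×45/255 = 7110/255 ≈ 27.882 → 28
= RGB(8, 3, 28)


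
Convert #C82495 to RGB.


C8 → 200 (R)
24 → 36 (G)
95 → 149 (B)
= RGB(200, 36, 149)


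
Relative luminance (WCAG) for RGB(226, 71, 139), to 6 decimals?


Linearize each channel (sRGB transfer function): c = v/255; c_lin = c/12.92 if c ≤ 0.04045, else ((c+0.055)/1.055)^2.4
  R: 226/255 ≈ 0.886275 > 0.04045 → ((0.886275+0.055)/1.055)^2.4 ≈ 0.760525
  G: 71/255 ≈ 0.278431 > 0.04045 → ((0.278431+0.055)/1.055)^2.4 ≈ 0.063010
  B: 139/255 ≈ 0.545098 > 0.04045 → ((0.545098+0.055)/1.055)^2.4 ≈ 0.258183
R_lin = 0.760525, G_lin = 0.063010, B_lin = 0.258183
L = 0.2126×R + 0.7152×G + 0.0722×B
L = 0.2126×0.760525 + 0.7152×0.063010 + 0.0722×0.258183
L ≈ 0.225393


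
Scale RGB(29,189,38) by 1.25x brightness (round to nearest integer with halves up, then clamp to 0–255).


Multiply each channel by 1.25, round half up, clamp to [0, 255]
R: 29×1.25 = 36.25 → round → 36
G: 189×1.25 = 236.25 → round → 236
B: 38×1.25 = 47.5 → round → 48
= RGB(36, 236, 48)


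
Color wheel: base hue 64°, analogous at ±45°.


Base hue: 64°
Left analog: (64 - 45) mod 360 = 19°
Right analog: (64 + 45) mod 360 = 109°
Analogous hues = 19° and 109°


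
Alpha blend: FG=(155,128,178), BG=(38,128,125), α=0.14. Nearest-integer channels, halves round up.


C = α×F + (1-α)×B, with 1-α = 0.86
R: 0.14×155 + 0.86×38 = 21.70 + 32.68 = 54.38 → 54
G: 0.14×128 + 0.86×128 = 17.92 + 110.08 = 128.00 → 128
B: 0.14×178 + 0.86×125 = 24.92 + 107.50 = 132.42 → 132
= RGB(54, 128, 132)


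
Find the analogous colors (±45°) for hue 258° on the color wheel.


Base hue: 258°
Left analog: (258 - 45) mod 360 = 213°
Right analog: (258 + 45) mod 360 = 303°
Analogous hues = 213° and 303°


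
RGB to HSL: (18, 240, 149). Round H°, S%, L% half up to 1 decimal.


Normalize: R'=18/255≈0.0706, G'=240/255≈0.9412, B'=149/255≈0.5843
Max=240/255, Min=18/255, Δ=Max-Min=222/255
L = (Max+Min)/2 = (240+18)/510 = 258/510 = 0.50588… → L = 50.6%
L > 0.5 → S = Δ/(2-Max-Min) = 222/(510-240-18) = 222/252 = 0.88095… → S = 88.1%
(the 1/255 factors cancel in S and H, so raw channel differences can be used)
Max is G' → H = 60 × ((B-R)/Δ + 2) = 60 × ((149-18)/222 + 2)
  131/222 + 2 = 0.5900… + 2 = 2.5900…
  H = 60 × 2.5900… = 155.405…° → H = 155.4°
= HSL(155.4°, 88.1%, 50.6%)


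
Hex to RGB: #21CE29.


21 → 33 (R)
CE → 206 (G)
29 → 41 (B)
= RGB(33, 206, 41)


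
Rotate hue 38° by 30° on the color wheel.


New hue = (H + rotation) mod 360
New hue = (38 + 30) mod 360
= 68 mod 360
= 68°


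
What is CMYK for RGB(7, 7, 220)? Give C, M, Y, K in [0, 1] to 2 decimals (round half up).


R'=7/255≈0.0275, G'=7/255≈0.0275, B'=220/255≈0.8627
K = 1 - max(R',G',B') = 1 - 220/255 = 35/255 = 0.13725… → 0.14
(1-R'-K)/(1-K) simplifies to (max-R)/max with max = 220:
C = (220-7)/220 = 213/220 = 0.96818… → 0.97
M = (220-7)/220 = 213/220 = 0.96818… → 0.97
Y = (220-220)/220 = 0/220 = 0 → 0.00
= CMYK(0.97, 0.97, 0.00, 0.14)


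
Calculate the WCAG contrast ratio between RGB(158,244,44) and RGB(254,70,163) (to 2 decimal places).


Linearize each sRGB channel c=v/255: c/12.92 if c ≤ 0.04045 else ((c+0.055)/1.055)^2.4
L = 0.2126×R_lin + 0.7152×G_lin + 0.0722×B_lin
Color 1 (158,244,44):
  R=158: 158/255≈0.6196 > 0.04045 → ((0.6196+0.055)/1.055)^2.4 ≈ 0.34191
  G=244: 244/255≈0.9569 > 0.04045 → ((0.9569+0.055)/1.055)^2.4 ≈ 0.90466
  B=44: 44/255≈0.1725 > 0.04045 → ((0.1725+0.055)/1.055)^2.4 ≈ 0.02519
  L1 = 0.2126×0.34191 + 0.7152×0.90466 + 0.0722×0.02519 ≈ 0.72152
Color 2 (254,70,163):
  R=254: 254/255≈0.9961 > 0.04045 → ((0.9961+0.055)/1.055)^2.4 ≈ 0.99110
  G=70: 70/255≈0.2745 > 0.04045 → ((0.2745+0.055)/1.055)^2.4 ≈ 0.06125
  B=163: 163/255≈0.6392 > 0.04045 → ((0.6392+0.055)/1.055)^2.4 ≈ 0.36625
  L2 = 0.2126×0.99110 + 0.7152×0.06125 + 0.0722×0.36625 ≈ 0.28095
Lighter = 0.72152, Darker = 0.28095
Ratio = (L_lighter + 0.05) / (L_darker + 0.05)
Ratio = (0.72152 + 0.05) / (0.28095 + 0.05) = 0.77152 / 0.33095 ≈ 2.3312
Ratio ≈ 2.33:1


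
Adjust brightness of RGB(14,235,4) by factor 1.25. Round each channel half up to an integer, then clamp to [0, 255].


Multiply each channel by 1.25, round half up, clamp to [0, 255]
R: 14×1.25 = 17.5 → round → 18
G: 235×1.25 = 293.75 → round → 294 → clamp → 255
B: 4×1.25 = 5
= RGB(18, 255, 5)


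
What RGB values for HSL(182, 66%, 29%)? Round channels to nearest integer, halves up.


H=182°, S=0.66, L=0.29
C = (1-|2L-1|)×S = (1-|-0.42|)×0.66 = 0.3828
H' = H/60 = 182/60 ≈ 3.0333; X = C×(1-|H' mod 2 - 1|) = 0.37004
m = L - C/2 = 0.29 - 0.1914 = 0.0986
Sector ⌊H'⌋ = 3 → (R',G',B') = (0.0, 0.37004, 0.3828)
RGB = ((R'+m)×255, (G'+m)×255, (B'+m)×255) = (25.143, 119.5032, 122.757)
Round half up → RGB(25, 120, 123)


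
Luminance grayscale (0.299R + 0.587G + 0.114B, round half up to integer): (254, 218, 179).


Gray = 0.299×R + 0.587×G + 0.114×B
Gray = 0.299×254 + 0.587×218 + 0.114×179
Gray = 75.946 + 127.966 + 20.406
Gray = 224.318 → round half up → 224
Gray = 224


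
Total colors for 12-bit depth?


Colors = 2^bits = 2^12
= 4,096 colors


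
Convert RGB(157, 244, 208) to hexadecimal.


R = 157 → 9D (hex)
G = 244 → F4 (hex)
B = 208 → D0 (hex)
Hex = #9DF4D0


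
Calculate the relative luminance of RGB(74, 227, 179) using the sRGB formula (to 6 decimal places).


Linearize each channel (sRGB transfer function): c = v/255; c_lin = c/12.92 if c ≤ 0.04045, else ((c+0.055)/1.055)^2.4
  R: 74/255 ≈ 0.290196 > 0.04045 → ((0.290196+0.055)/1.055)^2.4 ≈ 0.068478
  G: 227/255 ≈ 0.890196 > 0.04045 → ((0.890196+0.055)/1.055)^2.4 ≈ 0.768151
  B: 179/255 ≈ 0.701961 > 0.04045 → ((0.701961+0.055)/1.055)^2.4 ≈ 0.450786
R_lin = 0.068478, G_lin = 0.768151, B_lin = 0.450786
L = 0.2126×R + 0.7152×G + 0.0722×B
L = 0.2126×0.068478 + 0.7152×0.768151 + 0.0722×0.450786
L ≈ 0.596487


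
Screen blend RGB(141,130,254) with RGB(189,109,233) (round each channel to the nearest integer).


Screen: C = 255 - (255-A)×(255-B)/255, rounded to nearest integer
R: 255 - (255-141)×(255-189)/255 = 255 - 7524/255 ≈ 255 - 29.506 = 225.494 → 225
G: 255 - (255-130)×(255-109)/255 = 255 - 18250/255 ≈ 255 - 71.569 = 183.431 → 183
B: 255 - (255-254)×(255-233)/255 = 255 - 22/255 ≈ 255 - 0.086 = 254.914 → 255
= RGB(225, 183, 255)


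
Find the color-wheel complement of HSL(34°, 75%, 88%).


Complement = opposite side of color wheel = hue + 180°
H' = (34 + 180) mod 360 = 214°
S and L unchanged.
= HSL(214°, 75%, 88%)


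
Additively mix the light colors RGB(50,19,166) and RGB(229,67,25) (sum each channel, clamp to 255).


Additive: each channel = min(255, C₁+C₂)
R: 50+229 = 279 → 255
G: 19+67 = 86 → 86
B: 166+25 = 191 → 191
= RGB(255, 86, 191)


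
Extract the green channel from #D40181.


Color: #D40181
R = D4 = 212
G = 01 = 1
B = 81 = 129
Green = 1


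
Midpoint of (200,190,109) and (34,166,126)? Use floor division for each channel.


Midpoint: each channel = ⌊(C₁+C₂)/2⌋
R: ⌊(200+34)/2⌋ = 117
G: ⌊(190+166)/2⌋ = 178
B: ⌊(109+126)/2⌋ = 117
= RGB(117, 178, 117)


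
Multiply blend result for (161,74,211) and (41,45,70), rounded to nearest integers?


Multiply: C = A×B/255, rounded to nearest integer
R: 161×41/255 = 6601/255 ≈ 25.886 → 26
G: 74×45/255 = 3330/255 ≈ 13.059 → 13
B: 211×70/255 = 14770/255 ≈ 57.922 → 58
= RGB(26, 13, 58)


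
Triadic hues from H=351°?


Triadic: equally spaced at 120° intervals
H1 = 351°
H2 = (351 + 120) mod 360 = 111°
H3 = (351 + 240) mod 360 = 231°
Triadic = 351°, 111°, 231°


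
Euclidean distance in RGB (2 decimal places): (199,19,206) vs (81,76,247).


d = √[(R₁-R₂)² + (G₁-G₂)² + (B₁-B₂)²]
d = √[(199-81)² + (19-76)² + (206-247)²]
d = √[13924 + 3249 + 1681]
d = √18854
d ≈ 137.31


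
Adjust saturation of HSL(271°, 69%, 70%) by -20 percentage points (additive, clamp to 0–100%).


Original S = 69%
Adjustment = -20 percentage points
New S = 69 + (-20) = 49
Clamp to [0, 100] → 49
= HSL(271°, 49%, 70%)


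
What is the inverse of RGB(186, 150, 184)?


Invert: (255-R, 255-G, 255-B)
R: 255-186 = 69
G: 255-150 = 105
B: 255-184 = 71
= RGB(69, 105, 71)


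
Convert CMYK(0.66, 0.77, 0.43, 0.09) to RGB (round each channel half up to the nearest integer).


R = 255 × (1-C) × (1-K) = 255 × 0.34 × 0.91 = 78.897 → 79
G = 255 × (1-M) × (1-K) = 255 × 0.23 × 0.91 = 53.3715 → 53
B = 255 × (1-Y) × (1-K) = 255 × 0.57 × 0.91 = 132.2685 → 132
= RGB(79, 53, 132)


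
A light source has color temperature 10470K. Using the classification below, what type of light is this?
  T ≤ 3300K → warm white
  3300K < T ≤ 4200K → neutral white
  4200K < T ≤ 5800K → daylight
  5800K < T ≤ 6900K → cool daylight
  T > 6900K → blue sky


Temperature: 10470K
10470K > 6900K → blue sky
Classification: blue sky


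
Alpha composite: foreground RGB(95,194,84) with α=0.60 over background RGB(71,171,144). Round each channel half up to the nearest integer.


C = α×F + (1-α)×B, with 1-α = 0.40
R: 0.60×95 + 0.40×71 = 57.00 + 28.40 = 85.40 → 85
G: 0.60×194 + 0.40×171 = 116.40 + 68.40 = 184.80 → 185
B: 0.60×84 + 0.40×144 = 50.40 + 57.60 = 108.00 → 108
= RGB(85, 185, 108)


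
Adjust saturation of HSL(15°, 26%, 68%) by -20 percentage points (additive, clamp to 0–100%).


Original S = 26%
Adjustment = -20 percentage points
New S = 26 + (-20) = 6
Clamp to [0, 100] → 6
= HSL(15°, 6%, 68%)


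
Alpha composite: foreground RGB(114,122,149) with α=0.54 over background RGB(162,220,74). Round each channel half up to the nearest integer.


C = α×F + (1-α)×B, with 1-α = 0.46
R: 0.54×114 + 0.46×162 = 61.56 + 74.52 = 136.08 → 136
G: 0.54×122 + 0.46×220 = 65.88 + 101.20 = 167.08 → 167
B: 0.54×149 + 0.46×74 = 80.46 + 34.04 = 114.50 → 115
= RGB(136, 167, 115)


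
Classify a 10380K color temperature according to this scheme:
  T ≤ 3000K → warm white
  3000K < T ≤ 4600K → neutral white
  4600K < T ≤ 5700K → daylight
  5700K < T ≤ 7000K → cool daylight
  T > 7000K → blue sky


Temperature: 10380K
10380K > 7000K → blue sky
Classification: blue sky


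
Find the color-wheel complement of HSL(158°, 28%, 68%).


Complement = opposite side of color wheel = hue + 180°
H' = (158 + 180) mod 360 = 338°
S and L unchanged.
= HSL(338°, 28%, 68%)


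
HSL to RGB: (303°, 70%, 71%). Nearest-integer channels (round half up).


H=303°, S=0.70, L=0.71
C = (1-|2L-1|)×S = (1-|0.42|)×0.70 = 0.406
H' = H/60 = 303/60 ≈ 5.0500; X = C×(1-|H' mod 2 - 1|) = 0.3857
m = L - C/2 = 0.71 - 0.203 = 0.507
Sector ⌊H'⌋ = 5 → (R',G',B') = (0.406, 0.0, 0.3857)
RGB = ((R'+m)×255, (G'+m)×255, (B'+m)×255) = (232.815, 129.285, 227.6385)
Round half up → RGB(233, 129, 228)


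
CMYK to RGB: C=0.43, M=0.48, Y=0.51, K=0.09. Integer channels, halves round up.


R = 255 × (1-C) × (1-K) = 255 × 0.57 × 0.91 = 132.2685 → 132
G = 255 × (1-M) × (1-K) = 255 × 0.52 × 0.91 = 120.666 → 121
B = 255 × (1-Y) × (1-K) = 255 × 0.49 × 0.91 = 113.7045 → 114
= RGB(132, 121, 114)


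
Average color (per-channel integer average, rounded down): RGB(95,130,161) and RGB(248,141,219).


Midpoint: each channel = ⌊(C₁+C₂)/2⌋
R: ⌊(95+248)/2⌋ = 171
G: ⌊(130+141)/2⌋ = 135
B: ⌊(161+219)/2⌋ = 190
= RGB(171, 135, 190)


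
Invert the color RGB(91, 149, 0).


Invert: (255-R, 255-G, 255-B)
R: 255-91 = 164
G: 255-149 = 106
B: 255-0 = 255
= RGB(164, 106, 255)


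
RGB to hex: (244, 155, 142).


R = 244 → F4 (hex)
G = 155 → 9B (hex)
B = 142 → 8E (hex)
Hex = #F49B8E


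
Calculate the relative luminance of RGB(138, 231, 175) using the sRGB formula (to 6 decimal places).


Linearize each channel (sRGB transfer function): c = v/255; c_lin = c/12.92 if c ≤ 0.04045, else ((c+0.055)/1.055)^2.4
  R: 138/255 ≈ 0.541176 > 0.04045 → ((0.541176+0.055)/1.055)^2.4 ≈ 0.254152
  G: 231/255 ≈ 0.905882 > 0.04045 → ((0.905882+0.055)/1.055)^2.4 ≈ 0.799103
  B: 175/255 ≈ 0.686275 > 0.04045 → ((0.686275+0.055)/1.055)^2.4 ≈ 0.428690
R_lin = 0.254152, G_lin = 0.799103, B_lin = 0.428690
L = 0.2126×R + 0.7152×G + 0.0722×B
L = 0.2126×0.254152 + 0.7152×0.799103 + 0.0722×0.428690
L ≈ 0.656502


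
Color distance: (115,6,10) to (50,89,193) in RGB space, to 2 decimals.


d = √[(R₁-R₂)² + (G₁-G₂)² + (B₁-B₂)²]
d = √[(115-50)² + (6-89)² + (10-193)²]
d = √[4225 + 6889 + 33489]
d = √44603
d ≈ 211.19


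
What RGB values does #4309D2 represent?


43 → 67 (R)
09 → 9 (G)
D2 → 210 (B)
= RGB(67, 9, 210)


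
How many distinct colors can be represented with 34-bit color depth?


Colors = 2^bits = 2^34
= 17,179,869,184 colors


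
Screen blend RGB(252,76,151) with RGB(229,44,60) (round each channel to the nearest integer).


Screen: C = 255 - (255-A)×(255-B)/255, rounded to nearest integer
R: 255 - (255-252)×(255-229)/255 = 255 - 78/255 ≈ 255 - 0.306 = 254.694 → 255
G: 255 - (255-76)×(255-44)/255 = 255 - 37769/255 ≈ 255 - 148.114 = 106.886 → 107
B: 255 - (255-151)×(255-60)/255 = 255 - 20280/255 ≈ 255 - 79.529 = 175.471 → 175
= RGB(255, 107, 175)


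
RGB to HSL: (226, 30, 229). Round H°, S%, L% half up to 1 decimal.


Normalize: R'=226/255≈0.8863, G'=30/255≈0.1176, B'=229/255≈0.8980
Max=229/255, Min=30/255, Δ=Max-Min=199/255
L = (Max+Min)/2 = (229+30)/510 = 259/510 = 0.50784… → L = 50.8%
L > 0.5 → S = Δ/(2-Max-Min) = 199/(510-229-30) = 199/251 = 0.79282… → S = 79.3%
(the 1/255 factors cancel in S and H, so raw channel differences can be used)
Max is B' → H = 60 × ((R-G)/Δ + 4) = 60 × ((226-30)/199 + 4)
  196/199 + 4 = 0.9849… + 4 = 4.9849…
  H = 60 × 4.9849… = 299.095…° → H = 299.1°
= HSL(299.1°, 79.3%, 50.8%)


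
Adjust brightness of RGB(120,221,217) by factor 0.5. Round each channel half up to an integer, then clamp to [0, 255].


Multiply each channel by 0.5, round half up, clamp to [0, 255]
R: 120×0.5 = 60
G: 221×0.5 = 110.5 → round → 111
B: 217×0.5 = 108.5 → round → 109
= RGB(60, 111, 109)


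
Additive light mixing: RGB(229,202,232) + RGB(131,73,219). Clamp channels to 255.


Additive: each channel = min(255, C₁+C₂)
R: 229+131 = 360 → 255
G: 202+73 = 275 → 255
B: 232+219 = 451 → 255
= RGB(255, 255, 255)


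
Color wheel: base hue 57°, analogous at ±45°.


Base hue: 57°
Left analog: (57 - 45) mod 360 = 12°
Right analog: (57 + 45) mod 360 = 102°
Analogous hues = 12° and 102°


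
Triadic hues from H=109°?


Triadic: equally spaced at 120° intervals
H1 = 109°
H2 = (109 + 120) mod 360 = 229°
H3 = (109 + 240) mod 360 = 349°
Triadic = 109°, 229°, 349°


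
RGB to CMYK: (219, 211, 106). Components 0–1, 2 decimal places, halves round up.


R'=219/255≈0.8588, G'=211/255≈0.8275, B'=106/255≈0.4157
K = 1 - max(R',G',B') = 1 - 219/255 = 36/255 = 0.14117… → 0.14
(1-R'-K)/(1-K) simplifies to (max-R)/max with max = 219:
C = (219-219)/219 = 0/219 = 0 → 0.00
M = (219-211)/219 = 8/219 = 0.03652… → 0.04
Y = (219-106)/219 = 113/219 = 0.51598… → 0.52
= CMYK(0.00, 0.04, 0.52, 0.14)


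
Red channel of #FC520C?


Color: #FC520C
R = FC = 252
G = 52 = 82
B = 0C = 12
Red = 252


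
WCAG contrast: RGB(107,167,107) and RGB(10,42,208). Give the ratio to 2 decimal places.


Linearize each sRGB channel c=v/255: c/12.92 if c ≤ 0.04045 else ((c+0.055)/1.055)^2.4
L = 0.2126×R_lin + 0.7152×G_lin + 0.0722×B_lin
Color 1 (107,167,107):
  R=107: 107/255≈0.4196 > 0.04045 → ((0.4196+0.055)/1.055)^2.4 ≈ 0.14703
  G=167: 167/255≈0.6549 > 0.04045 → ((0.6549+0.055)/1.055)^2.4 ≈ 0.38643
  B=107: 107/255≈0.4196 > 0.04045 → ((0.4196+0.055)/1.055)^2.4 ≈ 0.14703
  L1 = 0.2126×0.14703 + 0.7152×0.38643 + 0.0722×0.14703 ≈ 0.31825
Color 2 (10,42,208):
  R=10: 10/255≈0.0392 ≤ 0.04045 → 0.0392/12.92 ≈ 0.00304
  G=42: 42/255≈0.1647 > 0.04045 → ((0.1647+0.055)/1.055)^2.4 ≈ 0.02315
  B=208: 208/255≈0.8157 > 0.04045 → ((0.8157+0.055)/1.055)^2.4 ≈ 0.63076
  L2 = 0.2126×0.00304 + 0.7152×0.02315 + 0.0722×0.63076 ≈ 0.06275
Lighter = 0.31825, Darker = 0.06275
Ratio = (L_lighter + 0.05) / (L_darker + 0.05)
Ratio = (0.31825 + 0.05) / (0.06275 + 0.05) = 0.36825 / 0.11275 ≈ 3.2662
Ratio ≈ 3.27:1


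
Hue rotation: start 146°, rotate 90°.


New hue = (H + rotation) mod 360
New hue = (146 + 90) mod 360
= 236 mod 360
= 236°


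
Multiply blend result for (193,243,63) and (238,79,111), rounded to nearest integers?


Multiply: C = A×B/255, rounded to nearest integer
R: 193×238/255 = 45934/255 ≈ 180.133 → 180
G: 243×79/255 = 19197/255 ≈ 75.282 → 75
B: 63×111/255 = 6993/255 ≈ 27.424 → 27
= RGB(180, 75, 27)


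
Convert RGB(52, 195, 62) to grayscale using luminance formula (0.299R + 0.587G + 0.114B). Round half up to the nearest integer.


Gray = 0.299×R + 0.587×G + 0.114×B
Gray = 0.299×52 + 0.587×195 + 0.114×62
Gray = 15.548 + 114.465 + 7.068
Gray = 137.081 → round half up → 137
Gray = 137


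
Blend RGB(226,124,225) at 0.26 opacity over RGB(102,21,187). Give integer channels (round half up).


C = α×F + (1-α)×B, with 1-α = 0.74
R: 0.26×226 + 0.74×102 = 58.76 + 75.48 = 134.24 → 134
G: 0.26×124 + 0.74×21 = 32.24 + 15.54 = 47.78 → 48
B: 0.26×225 + 0.74×187 = 58.50 + 138.38 = 196.88 → 197
= RGB(134, 48, 197)


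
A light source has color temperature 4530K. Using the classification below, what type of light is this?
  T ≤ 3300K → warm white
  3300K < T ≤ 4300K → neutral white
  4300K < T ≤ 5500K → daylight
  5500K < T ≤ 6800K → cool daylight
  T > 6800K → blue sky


Temperature: 4530K
4300K < 4530K ≤ 5500K → daylight
Classification: daylight


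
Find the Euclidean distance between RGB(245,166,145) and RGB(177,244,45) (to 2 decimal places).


d = √[(R₁-R₂)² + (G₁-G₂)² + (B₁-B₂)²]
d = √[(245-177)² + (166-244)² + (145-45)²]
d = √[4624 + 6084 + 10000]
d = √20708
d ≈ 143.90


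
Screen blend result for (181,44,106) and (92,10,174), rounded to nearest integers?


Screen: C = 255 - (255-A)×(255-B)/255, rounded to nearest integer
R: 255 - (255-181)×(255-92)/255 = 255 - 12062/255 ≈ 255 - 47.302 = 207.698 → 208
G: 255 - (255-44)×(255-10)/255 = 255 - 51695/255 ≈ 255 - 202.725 = 52.275 → 52
B: 255 - (255-106)×(255-174)/255 = 255 - 12069/255 ≈ 255 - 47.329 = 207.671 → 208
= RGB(208, 52, 208)


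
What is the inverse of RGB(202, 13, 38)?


Invert: (255-R, 255-G, 255-B)
R: 255-202 = 53
G: 255-13 = 242
B: 255-38 = 217
= RGB(53, 242, 217)


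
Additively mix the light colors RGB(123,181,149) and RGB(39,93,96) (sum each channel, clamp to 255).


Additive: each channel = min(255, C₁+C₂)
R: 123+39 = 162 → 162
G: 181+93 = 274 → 255
B: 149+96 = 245 → 245
= RGB(162, 255, 245)


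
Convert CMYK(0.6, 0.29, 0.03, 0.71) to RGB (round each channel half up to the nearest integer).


R = 255 × (1-C) × (1-K) = 255 × 0.40 × 0.29 = 29.58 → 30
G = 255 × (1-M) × (1-K) = 255 × 0.71 × 0.29 = 52.5045 → 53
B = 255 × (1-Y) × (1-K) = 255 × 0.97 × 0.29 = 71.7315 → 72
= RGB(30, 53, 72)


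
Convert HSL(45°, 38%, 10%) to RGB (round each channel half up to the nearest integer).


H=45°, S=0.38, L=0.10
C = (1-|2L-1|)×S = (1-|-0.80|)×0.38 = 0.076
H' = H/60 = 45/60 ≈ 0.7500; X = C×(1-|H' mod 2 - 1|) = 0.057
m = L - C/2 = 0.10 - 0.038 = 0.062
Sector ⌊H'⌋ = 0 → (R',G',B') = (0.076, 0.057, 0.0)
RGB = ((R'+m)×255, (G'+m)×255, (B'+m)×255) = (35.19, 30.345, 15.81)
Round half up → RGB(35, 30, 16)


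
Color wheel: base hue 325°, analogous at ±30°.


Base hue: 325°
Left analog: (325 - 30) mod 360 = 295°
Right analog: (325 + 30) mod 360 = 355°
Analogous hues = 295° and 355°


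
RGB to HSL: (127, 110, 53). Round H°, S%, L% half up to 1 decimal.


Normalize: R'=127/255≈0.4980, G'=110/255≈0.4314, B'=53/255≈0.2078
Max=127/255, Min=53/255, Δ=Max-Min=74/255
L = (Max+Min)/2 = (127+53)/510 = 180/510 = 0.35294… → L = 35.3%
L ≤ 0.5 → S = Δ/(Max+Min) = 74/(127+53) = 74/180 = 0.41111… → S = 41.1%
(the 1/255 factors cancel in S and H, so raw channel differences can be used)
Max is R' → H = 60 × (((G-B)/Δ) mod 6) = 60 × (((110-53)/74) mod 6)
  57/74 = 0.7702…
  H = 60 × 0.7702… = 46.216…° → H = 46.2°
= HSL(46.2°, 41.1%, 35.3%)


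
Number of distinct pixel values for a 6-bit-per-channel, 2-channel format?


Total bits = 6 bits/channel × 2 channels = 12 bits
Distinct pixel values = 2^12
= 4,096 pixel values


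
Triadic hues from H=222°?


Triadic: equally spaced at 120° intervals
H1 = 222°
H2 = (222 + 120) mod 360 = 342°
H3 = (222 + 240) mod 360 = 102°
Triadic = 222°, 342°, 102°


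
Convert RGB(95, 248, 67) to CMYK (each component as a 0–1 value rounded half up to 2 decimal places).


R'=95/255≈0.3725, G'=248/255≈0.9725, B'=67/255≈0.2627
K = 1 - max(R',G',B') = 1 - 248/255 = 7/255 = 0.02745… → 0.03
(1-R'-K)/(1-K) simplifies to (max-R)/max with max = 248:
C = (248-95)/248 = 153/248 = 0.61693… → 0.62
M = (248-248)/248 = 0/248 = 0 → 0.00
Y = (248-67)/248 = 181/248 = 0.72983… → 0.73
= CMYK(0.62, 0.00, 0.73, 0.03)


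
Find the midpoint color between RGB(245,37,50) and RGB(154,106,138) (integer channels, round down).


Midpoint: each channel = ⌊(C₁+C₂)/2⌋
R: ⌊(245+154)/2⌋ = 199
G: ⌊(37+106)/2⌋ = 71
B: ⌊(50+138)/2⌋ = 94
= RGB(199, 71, 94)


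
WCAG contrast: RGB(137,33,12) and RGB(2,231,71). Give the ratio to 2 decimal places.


Linearize each sRGB channel c=v/255: c/12.92 if c ≤ 0.04045 else ((c+0.055)/1.055)^2.4
L = 0.2126×R_lin + 0.7152×G_lin + 0.0722×B_lin
Color 1 (137,33,12):
  R=137: 137/255≈0.5373 > 0.04045 → ((0.5373+0.055)/1.055)^2.4 ≈ 0.25016
  G=33: 33/255≈0.1294 > 0.04045 → ((0.1294+0.055)/1.055)^2.4 ≈ 0.01521
  B=12: 12/255≈0.0471 > 0.04045 → ((0.0471+0.055)/1.055)^2.4 ≈ 0.00368
  L1 = 0.2126×0.25016 + 0.7152×0.01521 + 0.0722×0.00368 ≈ 0.06433
Color 2 (2,231,71):
  R=2: 2/255≈0.0078 ≤ 0.04045 → 0.0078/12.92 ≈ 0.00061
  G=231: 231/255≈0.9059 > 0.04045 → ((0.9059+0.055)/1.055)^2.4 ≈ 0.79910
  B=71: 71/255≈0.2784 > 0.04045 → ((0.2784+0.055)/1.055)^2.4 ≈ 0.06301
  L2 = 0.2126×0.00061 + 0.7152×0.79910 + 0.0722×0.06301 ≈ 0.57620
Lighter = 0.57620, Darker = 0.06433
Ratio = (L_lighter + 0.05) / (L_darker + 0.05)
Ratio = (0.57620 + 0.05) / (0.06433 + 0.05) = 0.62620 / 0.11433 ≈ 5.4773
Ratio ≈ 5.48:1


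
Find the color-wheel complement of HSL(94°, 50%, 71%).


Complement = opposite side of color wheel = hue + 180°
H' = (94 + 180) mod 360 = 274°
S and L unchanged.
= HSL(274°, 50%, 71%)


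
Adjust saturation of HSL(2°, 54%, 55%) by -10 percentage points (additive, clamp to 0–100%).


Original S = 54%
Adjustment = -10 percentage points
New S = 54 + (-10) = 44
Clamp to [0, 100] → 44
= HSL(2°, 44%, 55%)


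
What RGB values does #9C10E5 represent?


9C → 156 (R)
10 → 16 (G)
E5 → 229 (B)
= RGB(156, 16, 229)


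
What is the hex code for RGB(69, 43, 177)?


R = 69 → 45 (hex)
G = 43 → 2B (hex)
B = 177 → B1 (hex)
Hex = #452BB1


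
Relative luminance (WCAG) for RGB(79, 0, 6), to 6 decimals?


Linearize each channel (sRGB transfer function): c = v/255; c_lin = c/12.92 if c ≤ 0.04045, else ((c+0.055)/1.055)^2.4
  R: 79/255 ≈ 0.309804 > 0.04045 → ((0.309804+0.055)/1.055)^2.4 ≈ 0.078187
  G: 0/255 ≈ 0.000000 ≤ 0.04045 → 0.000000/12.92 ≈ 0.000000
  B: 6/255 ≈ 0.023529 ≤ 0.04045 → 0.023529/12.92 ≈ 0.001821
R_lin = 0.078187, G_lin = 0.000000, B_lin = 0.001821
L = 0.2126×R + 0.7152×G + 0.0722×B
L = 0.2126×0.078187 + 0.7152×0.000000 + 0.0722×0.001821
L ≈ 0.016754


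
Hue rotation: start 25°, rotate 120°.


New hue = (H + rotation) mod 360
New hue = (25 + 120) mod 360
= 145 mod 360
= 145°


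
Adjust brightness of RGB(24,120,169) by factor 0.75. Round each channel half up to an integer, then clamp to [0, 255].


Multiply each channel by 0.75, round half up, clamp to [0, 255]
R: 24×0.75 = 18
G: 120×0.75 = 90
B: 169×0.75 = 126.75 → round → 127
= RGB(18, 90, 127)


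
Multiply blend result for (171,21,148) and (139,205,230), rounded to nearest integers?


Multiply: C = A×B/255, rounded to nearest integer
R: 171×139/255 = 23769/255 ≈ 93.212 → 93
G: 21×205/255 = 4305/255 ≈ 16.882 → 17
B: 148×230/255 = 34040/255 ≈ 133.490 → 133
= RGB(93, 17, 133)


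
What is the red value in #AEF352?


Color: #AEF352
R = AE = 174
G = F3 = 243
B = 52 = 82
Red = 174


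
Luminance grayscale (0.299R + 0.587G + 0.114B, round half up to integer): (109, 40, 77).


Gray = 0.299×R + 0.587×G + 0.114×B
Gray = 0.299×109 + 0.587×40 + 0.114×77
Gray = 32.591 + 23.480 + 8.778
Gray = 64.849 → round half up → 65
Gray = 65


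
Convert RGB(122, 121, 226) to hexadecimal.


R = 122 → 7A (hex)
G = 121 → 79 (hex)
B = 226 → E2 (hex)
Hex = #7A79E2


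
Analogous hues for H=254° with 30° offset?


Base hue: 254°
Left analog: (254 - 30) mod 360 = 224°
Right analog: (254 + 30) mod 360 = 284°
Analogous hues = 224° and 284°


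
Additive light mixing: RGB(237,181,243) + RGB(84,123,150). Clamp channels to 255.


Additive: each channel = min(255, C₁+C₂)
R: 237+84 = 321 → 255
G: 181+123 = 304 → 255
B: 243+150 = 393 → 255
= RGB(255, 255, 255)


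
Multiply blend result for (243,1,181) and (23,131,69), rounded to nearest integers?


Multiply: C = A×B/255, rounded to nearest integer
R: 243×23/255 = 5589/255 ≈ 21.918 → 22
G: 1×131/255 = 131/255 ≈ 0.514 → 1
B: 181×69/255 = 12489/255 ≈ 48.976 → 49
= RGB(22, 1, 49)


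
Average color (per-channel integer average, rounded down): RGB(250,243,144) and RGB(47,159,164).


Midpoint: each channel = ⌊(C₁+C₂)/2⌋
R: ⌊(250+47)/2⌋ = 148
G: ⌊(243+159)/2⌋ = 201
B: ⌊(144+164)/2⌋ = 154
= RGB(148, 201, 154)


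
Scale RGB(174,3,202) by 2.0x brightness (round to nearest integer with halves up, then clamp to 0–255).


Multiply each channel by 2.0, round half up, clamp to [0, 255]
R: 174×2.0 = 348 → clamp → 255
G: 3×2.0 = 6
B: 202×2.0 = 404 → clamp → 255
= RGB(255, 6, 255)


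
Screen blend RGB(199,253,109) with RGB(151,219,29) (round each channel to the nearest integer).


Screen: C = 255 - (255-A)×(255-B)/255, rounded to nearest integer
R: 255 - (255-199)×(255-151)/255 = 255 - 5824/255 ≈ 255 - 22.839 = 232.161 → 232
G: 255 - (255-253)×(255-219)/255 = 255 - 72/255 ≈ 255 - 0.282 = 254.718 → 255
B: 255 - (255-109)×(255-29)/255 = 255 - 32996/255 ≈ 255 - 129.396 = 125.604 → 126
= RGB(232, 255, 126)


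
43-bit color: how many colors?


Colors = 2^bits = 2^43
= 8,796,093,022,208 colors


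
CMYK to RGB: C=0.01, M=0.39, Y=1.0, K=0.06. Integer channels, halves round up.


R = 255 × (1-C) × (1-K) = 255 × 0.99 × 0.94 = 237.303 → 237
G = 255 × (1-M) × (1-K) = 255 × 0.61 × 0.94 = 146.217 → 146
B = 255 × (1-Y) × (1-K) = 255 × 0.00 × 0.94 = 0
= RGB(237, 146, 0)


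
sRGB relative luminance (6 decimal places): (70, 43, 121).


Linearize each channel (sRGB transfer function): c = v/255; c_lin = c/12.92 if c ≤ 0.04045, else ((c+0.055)/1.055)^2.4
  R: 70/255 ≈ 0.274510 > 0.04045 → ((0.274510+0.055)/1.055)^2.4 ≈ 0.061246
  G: 43/255 ≈ 0.168627 > 0.04045 → ((0.168627+0.055)/1.055)^2.4 ≈ 0.024158
  B: 121/255 ≈ 0.474510 > 0.04045 → ((0.474510+0.055)/1.055)^2.4 ≈ 0.191202
R_lin = 0.061246, G_lin = 0.024158, B_lin = 0.191202
L = 0.2126×R + 0.7152×G + 0.0722×B
L = 0.2126×0.061246 + 0.7152×0.024158 + 0.0722×0.191202
L ≈ 0.044103


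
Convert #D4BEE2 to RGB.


D4 → 212 (R)
BE → 190 (G)
E2 → 226 (B)
= RGB(212, 190, 226)


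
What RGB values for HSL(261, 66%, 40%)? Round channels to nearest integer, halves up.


H=261°, S=0.66, L=0.40
C = (1-|2L-1|)×S = (1-|-0.20|)×0.66 = 0.528
H' = H/60 = 261/60 ≈ 4.3500; X = C×(1-|H' mod 2 - 1|) = 0.1848
m = L - C/2 = 0.40 - 0.264 = 0.136
Sector ⌊H'⌋ = 4 → (R',G',B') = (0.1848, 0.0, 0.528)
RGB = ((R'+m)×255, (G'+m)×255, (B'+m)×255) = (81.804, 34.68, 169.32)
Round half up → RGB(82, 35, 169)


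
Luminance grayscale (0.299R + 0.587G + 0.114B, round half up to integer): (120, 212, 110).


Gray = 0.299×R + 0.587×G + 0.114×B
Gray = 0.299×120 + 0.587×212 + 0.114×110
Gray = 35.880 + 124.444 + 12.540
Gray = 172.864 → round half up → 173
Gray = 173


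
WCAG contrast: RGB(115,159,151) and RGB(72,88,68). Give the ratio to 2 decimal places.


Linearize each sRGB channel c=v/255: c/12.92 if c ≤ 0.04045 else ((c+0.055)/1.055)^2.4
L = 0.2126×R_lin + 0.7152×G_lin + 0.0722×B_lin
Color 1 (115,159,151):
  R=115: 115/255≈0.4510 > 0.04045 → ((0.4510+0.055)/1.055)^2.4 ≈ 0.17144
  G=159: 159/255≈0.6235 > 0.04045 → ((0.6235+0.055)/1.055)^2.4 ≈ 0.34670
  B=151: 151/255≈0.5922 > 0.04045 → ((0.5922+0.055)/1.055)^2.4 ≈ 0.30947
  L1 = 0.2126×0.17144 + 0.7152×0.34670 + 0.0722×0.30947 ≈ 0.30675
Color 2 (72,88,68):
  R=72: 72/255≈0.2824 > 0.04045 → ((0.2824+0.055)/1.055)^2.4 ≈ 0.06480
  G=88: 88/255≈0.3451 > 0.04045 → ((0.3451+0.055)/1.055)^2.4 ≈ 0.09759
  B=68: 68/255≈0.2667 > 0.04045 → ((0.2667+0.055)/1.055)^2.4 ≈ 0.05781
  L2 = 0.2126×0.06480 + 0.7152×0.09759 + 0.0722×0.05781 ≈ 0.08775
Lighter = 0.30675, Darker = 0.08775
Ratio = (L_lighter + 0.05) / (L_darker + 0.05)
Ratio = (0.30675 + 0.05) / (0.08775 + 0.05) = 0.35675 / 0.13775 ≈ 2.5900
Ratio ≈ 2.59:1


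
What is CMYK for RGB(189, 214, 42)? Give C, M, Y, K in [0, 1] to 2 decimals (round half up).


R'=189/255≈0.7412, G'=214/255≈0.8392, B'=42/255≈0.1647
K = 1 - max(R',G',B') = 1 - 214/255 = 41/255 = 0.16078… → 0.16
(1-R'-K)/(1-K) simplifies to (max-R)/max with max = 214:
C = (214-189)/214 = 25/214 = 0.11682… → 0.12
M = (214-214)/214 = 0/214 = 0 → 0.00
Y = (214-42)/214 = 172/214 = 0.80373… → 0.80
= CMYK(0.12, 0.00, 0.80, 0.16)


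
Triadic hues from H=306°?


Triadic: equally spaced at 120° intervals
H1 = 306°
H2 = (306 + 120) mod 360 = 66°
H3 = (306 + 240) mod 360 = 186°
Triadic = 306°, 66°, 186°


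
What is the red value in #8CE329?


Color: #8CE329
R = 8C = 140
G = E3 = 227
B = 29 = 41
Red = 140


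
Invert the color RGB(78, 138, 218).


Invert: (255-R, 255-G, 255-B)
R: 255-78 = 177
G: 255-138 = 117
B: 255-218 = 37
= RGB(177, 117, 37)


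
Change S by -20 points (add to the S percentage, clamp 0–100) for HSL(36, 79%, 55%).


Original S = 79%
Adjustment = -20 percentage points
New S = 79 + (-20) = 59
Clamp to [0, 100] → 59
= HSL(36°, 59%, 55%)


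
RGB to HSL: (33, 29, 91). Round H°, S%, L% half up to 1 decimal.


Normalize: R'=33/255≈0.1294, G'=29/255≈0.1137, B'=91/255≈0.3569
Max=91/255, Min=29/255, Δ=Max-Min=62/255
L = (Max+Min)/2 = (91+29)/510 = 120/510 = 0.23529… → L = 23.5%
L ≤ 0.5 → S = Δ/(Max+Min) = 62/(91+29) = 62/120 = 0.51666… → S = 51.7%
(the 1/255 factors cancel in S and H, so raw channel differences can be used)
Max is B' → H = 60 × ((R-G)/Δ + 4) = 60 × ((33-29)/62 + 4)
  4/62 + 4 = 0.0645… + 4 = 4.0645…
  H = 60 × 4.0645… = 243.870…° → H = 243.9°
= HSL(243.9°, 51.7%, 23.5%)


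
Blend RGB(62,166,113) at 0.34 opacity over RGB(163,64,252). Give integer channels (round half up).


C = α×F + (1-α)×B, with 1-α = 0.66
R: 0.34×62 + 0.66×163 = 21.08 + 107.58 = 128.66 → 129
G: 0.34×166 + 0.66×64 = 56.44 + 42.24 = 98.68 → 99
B: 0.34×113 + 0.66×252 = 38.42 + 166.32 = 204.74 → 205
= RGB(129, 99, 205)


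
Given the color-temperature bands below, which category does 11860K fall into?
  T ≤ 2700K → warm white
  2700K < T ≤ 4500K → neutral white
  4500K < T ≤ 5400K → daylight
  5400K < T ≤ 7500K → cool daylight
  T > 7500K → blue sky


Temperature: 11860K
11860K > 7500K → blue sky
Classification: blue sky


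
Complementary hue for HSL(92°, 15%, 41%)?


Complement = opposite side of color wheel = hue + 180°
H' = (92 + 180) mod 360 = 272°
S and L unchanged.
= HSL(272°, 15%, 41%)


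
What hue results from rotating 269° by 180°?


New hue = (H + rotation) mod 360
New hue = (269 + 180) mod 360
= 449 mod 360
= 89°


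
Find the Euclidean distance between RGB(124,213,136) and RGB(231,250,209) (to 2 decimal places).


d = √[(R₁-R₂)² + (G₁-G₂)² + (B₁-B₂)²]
d = √[(124-231)² + (213-250)² + (136-209)²]
d = √[11449 + 1369 + 5329]
d = √18147
d ≈ 134.71


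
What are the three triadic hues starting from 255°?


Triadic: equally spaced at 120° intervals
H1 = 255°
H2 = (255 + 120) mod 360 = 15°
H3 = (255 + 240) mod 360 = 135°
Triadic = 255°, 15°, 135°


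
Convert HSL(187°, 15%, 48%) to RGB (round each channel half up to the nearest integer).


H=187°, S=0.15, L=0.48
C = (1-|2L-1|)×S = (1-|-0.04|)×0.15 = 0.144
H' = H/60 = 187/60 ≈ 3.1167; X = C×(1-|H' mod 2 - 1|) = 0.1272
m = L - C/2 = 0.48 - 0.072 = 0.408
Sector ⌊H'⌋ = 3 → (R',G',B') = (0.0, 0.1272, 0.144)
RGB = ((R'+m)×255, (G'+m)×255, (B'+m)×255) = (104.04, 136.476, 140.76)
Round half up → RGB(104, 136, 141)


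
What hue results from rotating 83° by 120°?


New hue = (H + rotation) mod 360
New hue = (83 + 120) mod 360
= 203 mod 360
= 203°


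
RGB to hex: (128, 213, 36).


R = 128 → 80 (hex)
G = 213 → D5 (hex)
B = 36 → 24 (hex)
Hex = #80D524


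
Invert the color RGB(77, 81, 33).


Invert: (255-R, 255-G, 255-B)
R: 255-77 = 178
G: 255-81 = 174
B: 255-33 = 222
= RGB(178, 174, 222)


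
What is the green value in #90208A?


Color: #90208A
R = 90 = 144
G = 20 = 32
B = 8A = 138
Green = 32


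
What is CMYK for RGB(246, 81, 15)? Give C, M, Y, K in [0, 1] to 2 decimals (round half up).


R'=246/255≈0.9647, G'=81/255≈0.3176, B'=15/255≈0.0588
K = 1 - max(R',G',B') = 1 - 246/255 = 9/255 = 0.03529… → 0.04
(1-R'-K)/(1-K) simplifies to (max-R)/max with max = 246:
C = (246-246)/246 = 0/246 = 0 → 0.00
M = (246-81)/246 = 165/246 = 0.67073… → 0.67
Y = (246-15)/246 = 231/246 = 0.93902… → 0.94
= CMYK(0.00, 0.67, 0.94, 0.04)


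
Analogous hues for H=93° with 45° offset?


Base hue: 93°
Left analog: (93 - 45) mod 360 = 48°
Right analog: (93 + 45) mod 360 = 138°
Analogous hues = 48° and 138°


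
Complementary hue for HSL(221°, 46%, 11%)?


Complement = opposite side of color wheel = hue + 180°
H' = (221 + 180) mod 360 = 41°
S and L unchanged.
= HSL(41°, 46%, 11%)


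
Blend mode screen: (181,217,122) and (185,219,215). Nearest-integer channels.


Screen: C = 255 - (255-A)×(255-B)/255, rounded to nearest integer
R: 255 - (255-181)×(255-185)/255 = 255 - 5180/255 ≈ 255 - 20.314 = 234.686 → 235
G: 255 - (255-217)×(255-219)/255 = 255 - 1368/255 ≈ 255 - 5.365 = 249.635 → 250
B: 255 - (255-122)×(255-215)/255 = 255 - 5320/255 ≈ 255 - 20.863 = 234.137 → 234
= RGB(235, 250, 234)


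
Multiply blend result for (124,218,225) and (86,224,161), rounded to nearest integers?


Multiply: C = A×B/255, rounded to nearest integer
R: 124×86/255 = 10664/255 ≈ 41.820 → 42
G: 218×224/255 = 48832/255 ≈ 191.498 → 191
B: 225×161/255 = 36225/255 ≈ 142.059 → 142
= RGB(42, 191, 142)
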